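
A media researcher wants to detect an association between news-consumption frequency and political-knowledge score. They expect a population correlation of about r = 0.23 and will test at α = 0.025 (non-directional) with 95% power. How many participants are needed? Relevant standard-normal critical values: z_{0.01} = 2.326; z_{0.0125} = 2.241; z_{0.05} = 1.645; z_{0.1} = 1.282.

n = 279

Fisher's z: C = ½·ln((1+r)/(1−r)) = ½·ln(1.5974) = 0.2342.
n = ((z_{α/2} + z_β)/C)² + 3.
(2.241 + 1.645) / 0.2342 = 3.886 / 0.2342 = 16.593.
n = 16.593² + 3 = 275.32 + 3 = 278.3.
Round up.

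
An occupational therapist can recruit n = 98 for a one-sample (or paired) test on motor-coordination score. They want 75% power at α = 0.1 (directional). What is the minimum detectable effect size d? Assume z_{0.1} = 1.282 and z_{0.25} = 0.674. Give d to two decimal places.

For a single sample (or paired design) of n = 98: d_min = (z_{α} + z_β)/√n.
z-sum = 1.282 + 0.674 = 1.956.
d_min = 1.956 / √98 = 1.956 / 9.899 = 0.198.

d_min ≈ 0.20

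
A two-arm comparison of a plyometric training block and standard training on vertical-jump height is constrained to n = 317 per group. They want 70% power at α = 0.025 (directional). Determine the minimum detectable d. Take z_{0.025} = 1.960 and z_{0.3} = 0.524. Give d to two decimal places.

For two independent groups of n = 317 each: d_min = (z_{α} + z_β)·√(2/n).
z-sum = 1.960 + 0.524 = 2.484.
d_min = 2.484 × √(2/317) = 2.484 × 0.0794 = 0.197.

d_min ≈ 0.20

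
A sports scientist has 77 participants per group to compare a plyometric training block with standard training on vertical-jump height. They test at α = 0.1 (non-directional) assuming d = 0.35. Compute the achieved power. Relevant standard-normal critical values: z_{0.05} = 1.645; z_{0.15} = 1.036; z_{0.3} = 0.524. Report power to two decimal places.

power ≈ 0.70

For two equal groups, power = Φ(d·√(n/2) − z_{α/2}).
d·√(n/2) = 0.35 × √(77/2) = 0.35 × 6.205 = 2.172.
z_β = 2.172 − 1.645 = 0.527.
Power = Φ(0.527) = 0.701.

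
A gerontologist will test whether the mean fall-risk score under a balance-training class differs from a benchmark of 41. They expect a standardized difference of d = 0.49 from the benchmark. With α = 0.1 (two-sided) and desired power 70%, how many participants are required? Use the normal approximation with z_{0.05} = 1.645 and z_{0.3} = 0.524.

For a one-sample test: n = ((z_{α/2} + z_β) / d)².
z_{α/2} + z_β = 1.645 + 0.524 = 2.169.
n = (2.169 / 0.49)² = 4.427² = 19.59.
Round up.

n = 20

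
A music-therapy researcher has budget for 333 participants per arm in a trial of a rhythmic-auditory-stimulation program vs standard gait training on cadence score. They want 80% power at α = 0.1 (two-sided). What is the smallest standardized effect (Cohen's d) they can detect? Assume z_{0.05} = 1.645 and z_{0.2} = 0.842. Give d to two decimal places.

d_min ≈ 0.19

For two independent groups of n = 333 each: d_min = (z_{α/2} + z_β)·√(2/n).
z-sum = 1.645 + 0.842 = 2.487.
d_min = 2.487 × √(2/333) = 2.487 × 0.0775 = 0.193.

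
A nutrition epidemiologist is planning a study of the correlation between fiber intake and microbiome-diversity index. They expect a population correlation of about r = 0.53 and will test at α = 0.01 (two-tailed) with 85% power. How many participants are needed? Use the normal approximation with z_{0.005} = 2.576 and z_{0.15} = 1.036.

Fisher's z: C = ½·ln((1+r)/(1−r)) = ½·ln(3.2553) = 0.5901.
n = ((z_{α/2} + z_β)/C)² + 3.
(2.576 + 1.036) / 0.5901 = 3.612 / 0.5901 = 6.121.
n = 6.121² + 3 = 37.47 + 3 = 40.5.
Round up.

n = 41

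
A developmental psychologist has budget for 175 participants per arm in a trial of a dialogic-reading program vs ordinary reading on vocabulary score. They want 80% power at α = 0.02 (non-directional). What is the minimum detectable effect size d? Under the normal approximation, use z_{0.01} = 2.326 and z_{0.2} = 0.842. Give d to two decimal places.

d_min ≈ 0.34

For two independent groups of n = 175 each: d_min = (z_{α/2} + z_β)·√(2/n).
z-sum = 2.326 + 0.842 = 3.168.
d_min = 3.168 × √(2/175) = 3.168 × 0.1069 = 0.339.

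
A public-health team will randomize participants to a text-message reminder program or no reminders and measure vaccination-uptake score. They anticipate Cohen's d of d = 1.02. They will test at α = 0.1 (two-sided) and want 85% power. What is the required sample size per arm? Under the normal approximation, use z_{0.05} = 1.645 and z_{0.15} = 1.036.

n = 14 per group

For two independent groups with equal n: n = 2·((z_{α/2} + z_β) / d)².
z_{α/2} + z_β = 1.645 + 1.036 = 2.681.
n = 2 × (2.681 / 1.02)² = 2 × 2.628² = 2 × 6.91 = 13.8.
Round up to the next whole participant.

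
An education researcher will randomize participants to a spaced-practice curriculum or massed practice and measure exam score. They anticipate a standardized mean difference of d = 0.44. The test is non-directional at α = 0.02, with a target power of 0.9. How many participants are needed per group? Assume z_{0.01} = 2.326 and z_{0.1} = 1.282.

For two independent groups with equal n: n = 2·((z_{α/2} + z_β) / d)².
z_{α/2} + z_β = 2.326 + 1.282 = 3.608.
n = 2 × (3.608 / 0.44)² = 2 × 8.200² = 2 × 67.24 = 134.5.
Round up to the next whole participant.

n = 135 per group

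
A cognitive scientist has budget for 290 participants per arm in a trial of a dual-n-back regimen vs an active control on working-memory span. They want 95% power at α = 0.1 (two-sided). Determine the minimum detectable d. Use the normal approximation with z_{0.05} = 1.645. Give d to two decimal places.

For two independent groups of n = 290 each: d_min = (z_{α/2} + z_β)·√(2/n).
z-sum = 1.645 + 1.645 = 3.290.
d_min = 3.290 × √(2/290) = 3.290 × 0.0830 = 0.273.

d_min ≈ 0.27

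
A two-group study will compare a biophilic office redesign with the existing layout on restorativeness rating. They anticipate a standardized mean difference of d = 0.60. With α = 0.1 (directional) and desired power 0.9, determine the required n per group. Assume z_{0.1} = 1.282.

n = 37 per group

For two independent groups with equal n: n = 2·((z_{α} + z_β) / d)².
z_{α} + z_β = 1.282 + 1.282 = 2.564.
n = 2 × (2.564 / 0.60)² = 2 × 4.273² = 2 × 18.26 = 36.5.
Round up to the next whole participant.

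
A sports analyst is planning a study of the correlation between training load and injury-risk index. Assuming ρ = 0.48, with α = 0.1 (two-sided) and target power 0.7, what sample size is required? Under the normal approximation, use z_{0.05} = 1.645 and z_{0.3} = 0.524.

Fisher's z: C = ½·ln((1+r)/(1−r)) = ½·ln(2.8462) = 0.5230.
n = ((z_{α/2} + z_β)/C)² + 3.
(1.645 + 0.524) / 0.5230 = 2.169 / 0.5230 = 4.147.
n = 4.147² + 3 = 17.20 + 3 = 20.2.
Round up.

n = 21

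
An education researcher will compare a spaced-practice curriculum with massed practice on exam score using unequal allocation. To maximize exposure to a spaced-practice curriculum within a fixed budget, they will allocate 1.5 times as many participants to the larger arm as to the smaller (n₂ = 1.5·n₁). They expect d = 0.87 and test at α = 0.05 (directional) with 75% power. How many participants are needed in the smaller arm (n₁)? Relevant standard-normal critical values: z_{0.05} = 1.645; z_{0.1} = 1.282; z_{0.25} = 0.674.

n₁ = 12

With allocation ratio k = n₂/n₁ = 1.5, Var(x̄₁−x̄₂) = σ²(1/n₁ + 1/(k·n₁)) = σ²·(k+1)/(k·n₁).
So n₁ = (1 + 1/k)·((z_{α} + z_β)/d)² = 1.667 × (2.319/0.87)².
n₁ = 1.667 × 7.10 = 11.8.
Round up: n₁ = 12, giving n₂ = 1.5 × 12 = 18.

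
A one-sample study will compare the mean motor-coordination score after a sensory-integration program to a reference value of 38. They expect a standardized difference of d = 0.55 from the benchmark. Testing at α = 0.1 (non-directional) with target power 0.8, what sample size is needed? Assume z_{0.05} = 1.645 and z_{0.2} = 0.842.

n = 21

For a one-sample test: n = ((z_{α/2} + z_β) / d)².
z_{α/2} + z_β = 1.645 + 0.842 = 2.487.
n = (2.487 / 0.55)² = 4.522² = 20.45.
Round up.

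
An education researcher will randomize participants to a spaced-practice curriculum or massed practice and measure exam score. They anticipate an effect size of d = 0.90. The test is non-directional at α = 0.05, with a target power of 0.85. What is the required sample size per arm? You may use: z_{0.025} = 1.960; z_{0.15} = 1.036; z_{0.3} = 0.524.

n = 23 per group

For two independent groups with equal n: n = 2·((z_{α/2} + z_β) / d)².
z_{α/2} + z_β = 1.960 + 1.036 = 2.996.
n = 2 × (2.996 / 0.90)² = 2 × 3.329² = 2 × 11.08 = 22.2.
Round up to the next whole participant.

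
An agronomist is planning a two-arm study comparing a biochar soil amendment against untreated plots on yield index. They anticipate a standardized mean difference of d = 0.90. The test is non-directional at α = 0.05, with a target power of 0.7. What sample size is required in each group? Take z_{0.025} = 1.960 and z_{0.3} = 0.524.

For two independent groups with equal n: n = 2·((z_{α/2} + z_β) / d)².
z_{α/2} + z_β = 1.960 + 0.524 = 2.484.
n = 2 × (2.484 / 0.90)² = 2 × 2.760² = 2 × 7.62 = 15.2.
Round up to the next whole participant.

n = 16 per group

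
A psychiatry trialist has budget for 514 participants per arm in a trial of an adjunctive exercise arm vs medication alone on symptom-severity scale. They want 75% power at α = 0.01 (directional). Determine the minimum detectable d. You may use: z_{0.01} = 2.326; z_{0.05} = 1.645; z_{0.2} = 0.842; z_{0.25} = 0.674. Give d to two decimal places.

For two independent groups of n = 514 each: d_min = (z_{α} + z_β)·√(2/n).
z-sum = 2.326 + 0.674 = 3.000.
d_min = 3.000 × √(2/514) = 3.000 × 0.0624 = 0.187.

d_min ≈ 0.19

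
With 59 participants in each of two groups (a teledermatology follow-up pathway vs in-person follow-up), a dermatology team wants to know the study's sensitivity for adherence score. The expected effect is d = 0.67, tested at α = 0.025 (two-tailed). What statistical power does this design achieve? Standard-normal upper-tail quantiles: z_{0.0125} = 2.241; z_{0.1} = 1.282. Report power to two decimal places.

power ≈ 0.92

For two equal groups, power = Φ(d·√(n/2) − z_{α/2}).
d·√(n/2) = 0.67 × √(59/2) = 0.67 × 5.431 = 3.639.
z_β = 3.639 − 2.241 = 1.398.
Power = Φ(1.398) = 0.919.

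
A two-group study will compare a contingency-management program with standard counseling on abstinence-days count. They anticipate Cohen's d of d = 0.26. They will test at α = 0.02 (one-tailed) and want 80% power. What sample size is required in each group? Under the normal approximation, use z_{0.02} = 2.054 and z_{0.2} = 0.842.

n = 249 per group

For two independent groups with equal n: n = 2·((z_{α} + z_β) / d)².
z_{α} + z_β = 2.054 + 0.842 = 2.896.
n = 2 × (2.896 / 0.26)² = 2 × 11.138² = 2 × 124.07 = 248.1.
Round up to the next whole participant.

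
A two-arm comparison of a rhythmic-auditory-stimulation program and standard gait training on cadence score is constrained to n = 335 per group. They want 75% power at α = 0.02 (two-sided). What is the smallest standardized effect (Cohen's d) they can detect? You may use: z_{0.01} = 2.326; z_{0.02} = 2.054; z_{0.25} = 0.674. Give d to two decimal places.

For two independent groups of n = 335 each: d_min = (z_{α/2} + z_β)·√(2/n).
z-sum = 2.326 + 0.674 = 3.000.
d_min = 3.000 × √(2/335) = 3.000 × 0.0773 = 0.232.

d_min ≈ 0.23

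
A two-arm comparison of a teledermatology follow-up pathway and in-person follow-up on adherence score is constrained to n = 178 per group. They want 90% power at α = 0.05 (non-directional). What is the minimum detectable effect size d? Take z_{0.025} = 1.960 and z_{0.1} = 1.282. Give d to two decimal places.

For two independent groups of n = 178 each: d_min = (z_{α/2} + z_β)·√(2/n).
z-sum = 1.960 + 1.282 = 3.242.
d_min = 3.242 × √(2/178) = 3.242 × 0.1060 = 0.344.

d_min ≈ 0.34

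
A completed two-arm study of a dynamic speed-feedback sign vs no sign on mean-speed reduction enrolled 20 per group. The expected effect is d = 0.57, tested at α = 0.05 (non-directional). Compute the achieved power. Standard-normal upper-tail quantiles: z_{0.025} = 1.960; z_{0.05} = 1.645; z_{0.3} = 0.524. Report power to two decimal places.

For two equal groups, power = Φ(d·√(n/2) − z_{α/2}).
d·√(n/2) = 0.57 × √(20/2) = 0.57 × 3.162 = 1.802.
z_β = 1.802 − 1.960 = -0.158.
Power = Φ(-0.158) = 0.437.

power ≈ 0.44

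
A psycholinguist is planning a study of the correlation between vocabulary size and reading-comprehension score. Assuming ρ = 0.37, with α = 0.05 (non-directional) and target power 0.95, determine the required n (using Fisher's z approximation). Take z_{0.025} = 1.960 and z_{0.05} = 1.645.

Fisher's z: C = ½·ln((1+r)/(1−r)) = ½·ln(2.1746) = 0.3884.
n = ((z_{α/2} + z_β)/C)² + 3.
(1.960 + 1.645) / 0.3884 = 3.605 / 0.3884 = 9.282.
n = 9.282² + 3 = 86.15 + 3 = 89.1.
Round up.

n = 90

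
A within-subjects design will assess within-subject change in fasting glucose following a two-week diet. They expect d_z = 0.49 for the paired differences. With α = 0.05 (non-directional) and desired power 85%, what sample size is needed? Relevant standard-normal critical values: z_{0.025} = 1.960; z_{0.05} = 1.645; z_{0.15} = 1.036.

n = 38 pairs

For a paired (one-sample on differences) test: n = ((z_{α/2} + z_β) / d)².
z_{α/2} + z_β = 1.960 + 1.036 = 2.996.
n = (2.996 / 0.49)² = 6.114² = 37.38.
Round up.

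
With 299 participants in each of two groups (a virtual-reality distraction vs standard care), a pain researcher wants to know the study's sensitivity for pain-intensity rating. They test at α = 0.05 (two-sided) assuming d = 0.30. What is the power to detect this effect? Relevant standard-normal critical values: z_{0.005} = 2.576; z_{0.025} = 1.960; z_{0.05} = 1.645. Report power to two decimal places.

power ≈ 0.96

For two equal groups, power = Φ(d·√(n/2) − z_{α/2}).
d·√(n/2) = 0.30 × √(299/2) = 0.30 × 12.227 = 3.668.
z_β = 3.668 − 1.960 = 1.708.
Power = Φ(1.708) = 0.956.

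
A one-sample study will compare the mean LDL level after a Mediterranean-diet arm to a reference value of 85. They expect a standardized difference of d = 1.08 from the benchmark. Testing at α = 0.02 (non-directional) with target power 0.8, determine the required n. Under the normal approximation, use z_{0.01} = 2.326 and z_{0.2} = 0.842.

For a one-sample test: n = ((z_{α/2} + z_β) / d)².
z_{α/2} + z_β = 2.326 + 0.842 = 3.168.
n = (3.168 / 1.08)² = 2.933² = 8.60.
Round up.

n = 9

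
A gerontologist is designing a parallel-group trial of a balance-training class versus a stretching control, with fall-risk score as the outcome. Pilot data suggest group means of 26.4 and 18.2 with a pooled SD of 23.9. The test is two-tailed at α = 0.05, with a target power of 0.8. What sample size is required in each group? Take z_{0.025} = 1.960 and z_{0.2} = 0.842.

n = 134 per group

Cohen's d = |M₁ − M₂| / SD_pooled = |26.4 − 18.2| / 23.9 = 8.2 / 23.9 = 0.343.
For two independent groups with equal n: n = 2·((z_{α/2} + z_β) / d)².
z_{α/2} + z_β = 1.960 + 0.842 = 2.802.
n = 2 × (2.802 / 0.343)² = 2 × 8.169² = 2 × 66.73 = 133.5.
Round up to the next whole participant.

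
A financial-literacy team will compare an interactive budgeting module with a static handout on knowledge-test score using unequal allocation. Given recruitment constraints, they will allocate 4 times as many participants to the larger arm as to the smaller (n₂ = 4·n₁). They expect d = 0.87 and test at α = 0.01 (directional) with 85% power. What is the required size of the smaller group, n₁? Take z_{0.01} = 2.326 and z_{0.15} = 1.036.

n₁ = 19

With allocation ratio k = n₂/n₁ = 4, Var(x̄₁−x̄₂) = σ²(1/n₁ + 1/(k·n₁)) = σ²·(k+1)/(k·n₁).
So n₁ = (1 + 1/k)·((z_{α} + z_β)/d)² = 1.250 × (3.362/0.87)².
n₁ = 1.250 × 14.93 = 18.7.
Round up: n₁ = 19, giving n₂ = 4 × 19 = 76.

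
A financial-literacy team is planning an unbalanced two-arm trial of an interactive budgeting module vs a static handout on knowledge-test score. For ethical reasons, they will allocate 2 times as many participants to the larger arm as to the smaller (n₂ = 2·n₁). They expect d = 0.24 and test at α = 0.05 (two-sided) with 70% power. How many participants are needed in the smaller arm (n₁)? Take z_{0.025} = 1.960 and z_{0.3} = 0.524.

With allocation ratio k = n₂/n₁ = 2, Var(x̄₁−x̄₂) = σ²(1/n₁ + 1/(k·n₁)) = σ²·(k+1)/(k·n₁).
So n₁ = (1 + 1/k)·((z_{α/2} + z_β)/d)² = 1.500 × (2.484/0.24)².
n₁ = 1.500 × 107.12 = 160.7.
Round up: n₁ = 161, giving n₂ = 2 × 161 = 322.

n₁ = 161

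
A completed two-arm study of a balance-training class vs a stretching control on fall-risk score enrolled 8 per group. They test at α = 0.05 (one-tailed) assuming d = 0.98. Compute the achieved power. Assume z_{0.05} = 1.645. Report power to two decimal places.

For two equal groups, power = Φ(d·√(n/2) − z_{α}).
d·√(n/2) = 0.98 × √(8/2) = 0.98 × 2.000 = 1.960.
z_β = 1.960 − 1.645 = 0.315.
Power = Φ(0.315) = 0.624.

power ≈ 0.62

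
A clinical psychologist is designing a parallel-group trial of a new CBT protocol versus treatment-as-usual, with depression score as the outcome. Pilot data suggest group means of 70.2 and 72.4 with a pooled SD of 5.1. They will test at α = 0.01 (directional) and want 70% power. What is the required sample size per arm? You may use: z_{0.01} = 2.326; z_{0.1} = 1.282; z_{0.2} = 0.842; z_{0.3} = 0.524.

Cohen's d = |M₁ − M₂| / SD_pooled = |70.2 − 72.4| / 5.1 = 2.2 / 5.1 = 0.431.
For two independent groups with equal n: n = 2·((z_{α} + z_β) / d)².
z_{α} + z_β = 2.326 + 0.524 = 2.850.
n = 2 × (2.850 / 0.431)² = 2 × 6.613² = 2 × 43.73 = 87.5.
Round up to the next whole participant.

n = 88 per group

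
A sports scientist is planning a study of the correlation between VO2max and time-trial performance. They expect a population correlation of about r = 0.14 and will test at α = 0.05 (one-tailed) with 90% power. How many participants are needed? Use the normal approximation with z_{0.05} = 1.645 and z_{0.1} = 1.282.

Fisher's z: C = ½·ln((1+r)/(1−r)) = ½·ln(1.3256) = 0.1409.
n = ((z_{α} + z_β)/C)² + 3.
(1.645 + 1.282) / 0.1409 = 2.927 / 0.1409 = 20.774.
n = 20.774² + 3 = 431.54 + 3 = 434.5.
Round up.

n = 435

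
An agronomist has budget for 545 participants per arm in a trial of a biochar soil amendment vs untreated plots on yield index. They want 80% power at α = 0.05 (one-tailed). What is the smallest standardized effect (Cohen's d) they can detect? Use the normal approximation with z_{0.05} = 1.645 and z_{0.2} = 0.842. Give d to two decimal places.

d_min ≈ 0.15

For two independent groups of n = 545 each: d_min = (z_{α} + z_β)·√(2/n).
z-sum = 1.645 + 0.842 = 2.487.
d_min = 2.487 × √(2/545) = 2.487 × 0.0606 = 0.151.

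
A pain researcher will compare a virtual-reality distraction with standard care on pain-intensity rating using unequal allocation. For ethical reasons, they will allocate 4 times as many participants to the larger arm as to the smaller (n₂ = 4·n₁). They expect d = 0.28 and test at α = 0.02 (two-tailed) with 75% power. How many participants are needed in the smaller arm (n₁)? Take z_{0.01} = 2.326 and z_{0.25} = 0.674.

n₁ = 144

With allocation ratio k = n₂/n₁ = 4, Var(x̄₁−x̄₂) = σ²(1/n₁ + 1/(k·n₁)) = σ²·(k+1)/(k·n₁).
So n₁ = (1 + 1/k)·((z_{α/2} + z_β)/d)² = 1.250 × (3.000/0.28)².
n₁ = 1.250 × 114.80 = 143.5.
Round up: n₁ = 144, giving n₂ = 4 × 144 = 576.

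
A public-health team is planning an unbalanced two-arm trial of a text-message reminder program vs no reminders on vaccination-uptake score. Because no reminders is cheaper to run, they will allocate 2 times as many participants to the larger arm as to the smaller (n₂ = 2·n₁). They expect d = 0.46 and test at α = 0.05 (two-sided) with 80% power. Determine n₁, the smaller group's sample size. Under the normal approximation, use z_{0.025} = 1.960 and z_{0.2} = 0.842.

n₁ = 56

With allocation ratio k = n₂/n₁ = 2, Var(x̄₁−x̄₂) = σ²(1/n₁ + 1/(k·n₁)) = σ²·(k+1)/(k·n₁).
So n₁ = (1 + 1/k)·((z_{α/2} + z_β)/d)² = 1.500 × (2.802/0.46)².
n₁ = 1.500 × 37.10 = 55.7.
Round up: n₁ = 56, giving n₂ = 2 × 56 = 112.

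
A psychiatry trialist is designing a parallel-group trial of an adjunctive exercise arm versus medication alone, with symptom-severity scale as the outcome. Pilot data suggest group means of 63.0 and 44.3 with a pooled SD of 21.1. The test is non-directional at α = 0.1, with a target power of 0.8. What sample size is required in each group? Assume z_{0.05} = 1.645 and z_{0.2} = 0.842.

Cohen's d = |M₁ − M₂| / SD_pooled = |63.0 − 44.3| / 21.1 = 18.7 / 21.1 = 0.886.
For two independent groups with equal n: n = 2·((z_{α/2} + z_β) / d)².
z_{α/2} + z_β = 1.645 + 0.842 = 2.487.
n = 2 × (2.487 / 0.886)² = 2 × 2.807² = 2 × 7.88 = 15.8.
Round up to the next whole participant.

n = 16 per group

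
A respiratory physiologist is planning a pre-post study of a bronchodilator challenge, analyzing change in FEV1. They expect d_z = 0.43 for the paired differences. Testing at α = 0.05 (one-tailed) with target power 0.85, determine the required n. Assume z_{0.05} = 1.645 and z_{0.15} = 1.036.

For a paired (one-sample on differences) test: n = ((z_{α} + z_β) / d)².
z_{α} + z_β = 1.645 + 1.036 = 2.681.
n = (2.681 / 0.43)² = 6.235² = 38.87.
Round up.

n = 39 pairs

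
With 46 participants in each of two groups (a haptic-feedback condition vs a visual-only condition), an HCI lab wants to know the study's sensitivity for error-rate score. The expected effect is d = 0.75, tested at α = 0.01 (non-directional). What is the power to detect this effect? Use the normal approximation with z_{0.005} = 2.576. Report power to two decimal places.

For two equal groups, power = Φ(d·√(n/2) − z_{α/2}).
d·√(n/2) = 0.75 × √(46/2) = 0.75 × 4.796 = 3.597.
z_β = 3.597 − 2.576 = 1.021.
Power = Φ(1.021) = 0.846.

power ≈ 0.85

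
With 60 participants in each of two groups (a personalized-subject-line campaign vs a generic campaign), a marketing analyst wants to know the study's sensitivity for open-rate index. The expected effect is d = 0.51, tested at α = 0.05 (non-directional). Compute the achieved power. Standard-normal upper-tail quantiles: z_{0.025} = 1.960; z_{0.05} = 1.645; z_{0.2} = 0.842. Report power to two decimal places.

For two equal groups, power = Φ(d·√(n/2) − z_{α/2}).
d·√(n/2) = 0.51 × √(60/2) = 0.51 × 5.477 = 2.793.
z_β = 2.793 − 1.960 = 0.833.
Power = Φ(0.833) = 0.798.

power ≈ 0.80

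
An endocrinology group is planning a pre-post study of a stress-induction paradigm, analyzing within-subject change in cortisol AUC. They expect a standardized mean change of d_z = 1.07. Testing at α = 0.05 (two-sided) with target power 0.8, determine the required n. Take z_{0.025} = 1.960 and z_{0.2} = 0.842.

n = 7 pairs

For a paired (one-sample on differences) test: n = ((z_{α/2} + z_β) / d)².
z_{α/2} + z_β = 1.960 + 0.842 = 2.802.
n = (2.802 / 1.07)² = 2.619² = 6.86.
Round up.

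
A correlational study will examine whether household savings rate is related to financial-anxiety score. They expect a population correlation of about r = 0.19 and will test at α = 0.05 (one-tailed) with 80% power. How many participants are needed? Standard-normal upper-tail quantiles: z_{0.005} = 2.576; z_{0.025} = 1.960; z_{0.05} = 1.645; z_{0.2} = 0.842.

n = 171

Fisher's z: C = ½·ln((1+r)/(1−r)) = ½·ln(1.4691) = 0.1923.
n = ((z_{α} + z_β)/C)² + 3.
(1.645 + 0.842) / 0.1923 = 2.487 / 0.1923 = 12.933.
n = 12.933² + 3 = 167.26 + 3 = 170.3.
Round up.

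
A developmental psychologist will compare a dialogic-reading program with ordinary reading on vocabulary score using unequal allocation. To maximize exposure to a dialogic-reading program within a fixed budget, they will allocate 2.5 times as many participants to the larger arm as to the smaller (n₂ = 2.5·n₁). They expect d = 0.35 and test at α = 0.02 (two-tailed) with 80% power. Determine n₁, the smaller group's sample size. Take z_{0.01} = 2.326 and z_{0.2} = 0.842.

n₁ = 115

With allocation ratio k = n₂/n₁ = 2.5, Var(x̄₁−x̄₂) = σ²(1/n₁ + 1/(k·n₁)) = σ²·(k+1)/(k·n₁).
So n₁ = (1 + 1/k)·((z_{α/2} + z_β)/d)² = 1.400 × (3.168/0.35)².
n₁ = 1.400 × 81.93 = 114.7.
Round up: n₁ = 115, giving n₂ = ⌈2.5 × 115⌉ = ⌈287.5⌉ = 288.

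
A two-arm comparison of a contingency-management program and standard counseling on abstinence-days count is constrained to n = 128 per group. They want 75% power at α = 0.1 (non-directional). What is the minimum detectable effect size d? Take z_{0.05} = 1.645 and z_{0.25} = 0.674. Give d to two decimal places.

d_min ≈ 0.29

For two independent groups of n = 128 each: d_min = (z_{α/2} + z_β)·√(2/n).
z-sum = 1.645 + 0.674 = 2.319.
d_min = 2.319 × √(2/128) = 2.319 × 0.1250 = 0.290.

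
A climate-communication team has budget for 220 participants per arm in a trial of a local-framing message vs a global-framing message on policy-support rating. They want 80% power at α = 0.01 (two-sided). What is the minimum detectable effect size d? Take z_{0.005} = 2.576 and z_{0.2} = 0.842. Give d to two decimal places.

d_min ≈ 0.33

For two independent groups of n = 220 each: d_min = (z_{α/2} + z_β)·√(2/n).
z-sum = 2.576 + 0.842 = 3.418.
d_min = 3.418 × √(2/220) = 3.418 × 0.0953 = 0.326.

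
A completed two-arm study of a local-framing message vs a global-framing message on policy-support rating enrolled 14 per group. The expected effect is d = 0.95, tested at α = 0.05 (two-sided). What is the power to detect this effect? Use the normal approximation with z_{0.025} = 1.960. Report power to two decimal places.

power ≈ 0.71

For two equal groups, power = Φ(d·√(n/2) − z_{α/2}).
d·√(n/2) = 0.95 × √(14/2) = 0.95 × 2.646 = 2.513.
z_β = 2.513 − 1.960 = 0.553.
Power = Φ(0.553) = 0.710.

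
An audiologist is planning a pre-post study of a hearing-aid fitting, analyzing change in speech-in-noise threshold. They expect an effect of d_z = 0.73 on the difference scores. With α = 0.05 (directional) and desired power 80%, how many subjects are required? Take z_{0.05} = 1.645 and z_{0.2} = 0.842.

n = 12 pairs

For a paired (one-sample on differences) test: n = ((z_{α} + z_β) / d)².
z_{α} + z_β = 1.645 + 0.842 = 2.487.
n = (2.487 / 0.73)² = 3.407² = 11.61.
Round up.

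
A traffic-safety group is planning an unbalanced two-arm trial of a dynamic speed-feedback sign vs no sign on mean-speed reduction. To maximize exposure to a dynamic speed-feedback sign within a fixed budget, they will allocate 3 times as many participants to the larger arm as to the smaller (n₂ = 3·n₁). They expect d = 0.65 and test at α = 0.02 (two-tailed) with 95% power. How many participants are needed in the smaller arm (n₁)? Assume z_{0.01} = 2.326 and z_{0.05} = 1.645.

With allocation ratio k = n₂/n₁ = 3, Var(x̄₁−x̄₂) = σ²(1/n₁ + 1/(k·n₁)) = σ²·(k+1)/(k·n₁).
So n₁ = (1 + 1/k)·((z_{α/2} + z_β)/d)² = 1.333 × (3.971/0.65)².
n₁ = 1.333 × 37.32 = 49.8.
Round up: n₁ = 50, giving n₂ = 3 × 50 = 150.

n₁ = 50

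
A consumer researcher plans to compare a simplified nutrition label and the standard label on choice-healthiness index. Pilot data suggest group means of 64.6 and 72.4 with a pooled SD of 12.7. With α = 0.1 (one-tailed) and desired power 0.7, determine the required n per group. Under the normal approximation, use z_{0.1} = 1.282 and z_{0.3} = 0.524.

Cohen's d = |M₁ − M₂| / SD_pooled = |64.6 − 72.4| / 12.7 = 7.8 / 12.7 = 0.614.
For two independent groups with equal n: n = 2·((z_{α} + z_β) / d)².
z_{α} + z_β = 1.282 + 0.524 = 1.806.
n = 2 × (1.806 / 0.614)² = 2 × 2.941² = 2 × 8.65 = 17.3.
Round up to the next whole participant.

n = 18 per group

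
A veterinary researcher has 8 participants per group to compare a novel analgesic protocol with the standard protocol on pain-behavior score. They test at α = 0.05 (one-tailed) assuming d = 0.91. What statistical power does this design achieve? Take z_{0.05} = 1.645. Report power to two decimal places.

power ≈ 0.57

For two equal groups, power = Φ(d·√(n/2) − z_{α}).
d·√(n/2) = 0.91 × √(8/2) = 0.91 × 2.000 = 1.820.
z_β = 1.820 − 1.645 = 0.175.
Power = Φ(0.175) = 0.569.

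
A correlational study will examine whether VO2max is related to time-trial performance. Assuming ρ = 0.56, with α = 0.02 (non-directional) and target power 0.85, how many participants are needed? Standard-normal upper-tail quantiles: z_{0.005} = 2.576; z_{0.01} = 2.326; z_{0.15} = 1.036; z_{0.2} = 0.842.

Fisher's z: C = ½·ln((1+r)/(1−r)) = ½·ln(3.5455) = 0.6328.
n = ((z_{α/2} + z_β)/C)² + 3.
(2.326 + 1.036) / 0.6328 = 3.362 / 0.6328 = 5.313.
n = 5.313² + 3 = 28.23 + 3 = 31.2.
Round up.

n = 32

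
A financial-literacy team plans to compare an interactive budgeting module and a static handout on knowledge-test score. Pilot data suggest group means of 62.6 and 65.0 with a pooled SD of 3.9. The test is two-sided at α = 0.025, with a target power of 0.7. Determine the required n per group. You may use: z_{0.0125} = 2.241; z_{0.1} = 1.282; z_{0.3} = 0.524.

Cohen's d = |M₁ − M₂| / SD_pooled = |62.6 − 65.0| / 3.9 = 2.4 / 3.9 = 0.615.
For two independent groups with equal n: n = 2·((z_{α/2} + z_β) / d)².
z_{α/2} + z_β = 2.241 + 0.524 = 2.765.
n = 2 × (2.765 / 0.615)² = 2 × 4.496² = 2 × 20.21 = 40.4.
Round up to the next whole participant.

n = 41 per group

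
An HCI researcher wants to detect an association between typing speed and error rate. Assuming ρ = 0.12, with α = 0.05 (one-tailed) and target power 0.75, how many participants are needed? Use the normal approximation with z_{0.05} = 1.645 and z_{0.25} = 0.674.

n = 373

Fisher's z: C = ½·ln((1+r)/(1−r)) = ½·ln(1.2727) = 0.1206.
n = ((z_{α} + z_β)/C)² + 3.
(1.645 + 0.674) / 0.1206 = 2.319 / 0.1206 = 19.229.
n = 19.229² + 3 = 369.75 + 3 = 372.7.
Round up.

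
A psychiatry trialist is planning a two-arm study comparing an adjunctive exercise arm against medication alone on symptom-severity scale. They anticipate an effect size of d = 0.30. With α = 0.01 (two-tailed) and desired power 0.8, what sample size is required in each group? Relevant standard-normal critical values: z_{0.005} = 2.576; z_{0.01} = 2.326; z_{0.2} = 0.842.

n = 260 per group

For two independent groups with equal n: n = 2·((z_{α/2} + z_β) / d)².
z_{α/2} + z_β = 2.576 + 0.842 = 3.418.
n = 2 × (3.418 / 0.30)² = 2 × 11.393² = 2 × 129.81 = 259.6.
Round up to the next whole participant.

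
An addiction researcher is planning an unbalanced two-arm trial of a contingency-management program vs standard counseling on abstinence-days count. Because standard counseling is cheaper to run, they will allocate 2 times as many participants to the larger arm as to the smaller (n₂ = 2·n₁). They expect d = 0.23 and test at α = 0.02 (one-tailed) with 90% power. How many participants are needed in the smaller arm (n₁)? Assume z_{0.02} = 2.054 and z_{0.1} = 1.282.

n₁ = 316

With allocation ratio k = n₂/n₁ = 2, Var(x̄₁−x̄₂) = σ²(1/n₁ + 1/(k·n₁)) = σ²·(k+1)/(k·n₁).
So n₁ = (1 + 1/k)·((z_{α} + z_β)/d)² = 1.500 × (3.336/0.23)².
n₁ = 1.500 × 210.38 = 315.6.
Round up: n₁ = 316, giving n₂ = 2 × 316 = 632.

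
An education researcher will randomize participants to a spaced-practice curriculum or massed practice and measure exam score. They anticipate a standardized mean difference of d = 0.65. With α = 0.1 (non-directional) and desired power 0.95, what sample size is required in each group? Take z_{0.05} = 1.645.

For two independent groups with equal n: n = 2·((z_{α/2} + z_β) / d)².
z_{α/2} + z_β = 1.645 + 1.645 = 3.290.
n = 2 × (3.290 / 0.65)² = 2 × 5.062² = 2 × 25.62 = 51.2.
Round up to the next whole participant.

n = 52 per group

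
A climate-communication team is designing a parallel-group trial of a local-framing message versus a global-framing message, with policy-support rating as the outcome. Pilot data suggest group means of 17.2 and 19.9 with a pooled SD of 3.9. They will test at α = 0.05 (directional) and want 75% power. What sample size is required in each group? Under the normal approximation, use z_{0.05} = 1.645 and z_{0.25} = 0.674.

n = 23 per group

Cohen's d = |M₁ − M₂| / SD_pooled = |17.2 − 19.9| / 3.9 = 2.7 / 3.9 = 0.692.
For two independent groups with equal n: n = 2·((z_{α} + z_β) / d)².
z_{α} + z_β = 1.645 + 0.674 = 2.319.
n = 2 × (2.319 / 0.692)² = 2 × 3.351² = 2 × 11.23 = 22.5.
Round up to the next whole participant.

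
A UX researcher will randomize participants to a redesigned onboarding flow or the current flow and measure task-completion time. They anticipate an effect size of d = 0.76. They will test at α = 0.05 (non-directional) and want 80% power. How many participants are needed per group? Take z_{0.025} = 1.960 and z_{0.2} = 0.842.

n = 28 per group

For two independent groups with equal n: n = 2·((z_{α/2} + z_β) / d)².
z_{α/2} + z_β = 1.960 + 0.842 = 2.802.
n = 2 × (2.802 / 0.76)² = 2 × 3.687² = 2 × 13.59 = 27.2.
Round up to the next whole participant.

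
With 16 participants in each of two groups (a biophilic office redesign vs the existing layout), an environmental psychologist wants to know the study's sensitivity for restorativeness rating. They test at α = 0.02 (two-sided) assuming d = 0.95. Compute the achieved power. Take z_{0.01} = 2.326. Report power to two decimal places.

power ≈ 0.64

For two equal groups, power = Φ(d·√(n/2) − z_{α/2}).
d·√(n/2) = 0.95 × √(16/2) = 0.95 × 2.828 = 2.687.
z_β = 2.687 − 2.326 = 0.361.
Power = Φ(0.361) = 0.641.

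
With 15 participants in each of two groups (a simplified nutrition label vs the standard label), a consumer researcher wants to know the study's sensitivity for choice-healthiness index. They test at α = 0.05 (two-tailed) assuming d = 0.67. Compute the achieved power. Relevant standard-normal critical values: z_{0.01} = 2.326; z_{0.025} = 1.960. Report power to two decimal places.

power ≈ 0.45

For two equal groups, power = Φ(d·√(n/2) − z_{α/2}).
d·√(n/2) = 0.67 × √(15/2) = 0.67 × 2.739 = 1.835.
z_β = 1.835 − 1.960 = -0.125.
Power = Φ(-0.125) = 0.450.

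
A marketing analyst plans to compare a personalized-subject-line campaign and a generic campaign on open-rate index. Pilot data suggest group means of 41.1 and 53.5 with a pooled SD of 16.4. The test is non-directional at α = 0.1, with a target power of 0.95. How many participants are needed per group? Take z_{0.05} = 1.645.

n = 38 per group

Cohen's d = |M₁ − M₂| / SD_pooled = |41.1 − 53.5| / 16.4 = 12.4 / 16.4 = 0.756.
For two independent groups with equal n: n = 2·((z_{α/2} + z_β) / d)².
z_{α/2} + z_β = 1.645 + 1.645 = 3.290.
n = 2 × (3.290 / 0.756)² = 2 × 4.352² = 2 × 18.94 = 37.9.
Round up to the next whole participant.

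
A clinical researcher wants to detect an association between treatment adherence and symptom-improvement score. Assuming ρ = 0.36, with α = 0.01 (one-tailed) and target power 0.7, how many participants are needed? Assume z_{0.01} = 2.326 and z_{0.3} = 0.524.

Fisher's z: C = ½·ln((1+r)/(1−r)) = ½·ln(2.1250) = 0.3769.
n = ((z_{α} + z_β)/C)² + 3.
(2.326 + 0.524) / 0.3769 = 2.850 / 0.3769 = 7.562.
n = 7.562² + 3 = 57.18 + 3 = 60.2.
Round up.

n = 61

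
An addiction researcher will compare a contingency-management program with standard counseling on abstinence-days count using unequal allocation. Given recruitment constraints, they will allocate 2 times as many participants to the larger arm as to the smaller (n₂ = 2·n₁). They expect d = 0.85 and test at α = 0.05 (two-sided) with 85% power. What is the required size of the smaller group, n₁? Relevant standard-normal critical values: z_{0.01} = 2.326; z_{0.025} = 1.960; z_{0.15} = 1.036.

n₁ = 19

With allocation ratio k = n₂/n₁ = 2, Var(x̄₁−x̄₂) = σ²(1/n₁ + 1/(k·n₁)) = σ²·(k+1)/(k·n₁).
So n₁ = (1 + 1/k)·((z_{α/2} + z_β)/d)² = 1.500 × (2.996/0.85)².
n₁ = 1.500 × 12.42 = 18.6.
Round up: n₁ = 19, giving n₂ = 2 × 19 = 38.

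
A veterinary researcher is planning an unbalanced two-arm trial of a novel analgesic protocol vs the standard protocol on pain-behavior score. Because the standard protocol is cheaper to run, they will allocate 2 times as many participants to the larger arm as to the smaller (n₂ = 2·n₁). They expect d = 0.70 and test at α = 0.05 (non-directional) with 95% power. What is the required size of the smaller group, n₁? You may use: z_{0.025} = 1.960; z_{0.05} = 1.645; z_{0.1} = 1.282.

n₁ = 40

With allocation ratio k = n₂/n₁ = 2, Var(x̄₁−x̄₂) = σ²(1/n₁ + 1/(k·n₁)) = σ²·(k+1)/(k·n₁).
So n₁ = (1 + 1/k)·((z_{α/2} + z_β)/d)² = 1.500 × (3.605/0.70)².
n₁ = 1.500 × 26.52 = 39.8.
Round up: n₁ = 40, giving n₂ = 2 × 40 = 80.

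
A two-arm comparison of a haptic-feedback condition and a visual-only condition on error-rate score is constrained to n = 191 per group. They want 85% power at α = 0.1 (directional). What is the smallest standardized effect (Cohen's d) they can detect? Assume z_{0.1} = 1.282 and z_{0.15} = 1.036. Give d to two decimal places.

For two independent groups of n = 191 each: d_min = (z_{α} + z_β)·√(2/n).
z-sum = 1.282 + 1.036 = 2.318.
d_min = 2.318 × √(2/191) = 2.318 × 0.1023 = 0.237.

d_min ≈ 0.24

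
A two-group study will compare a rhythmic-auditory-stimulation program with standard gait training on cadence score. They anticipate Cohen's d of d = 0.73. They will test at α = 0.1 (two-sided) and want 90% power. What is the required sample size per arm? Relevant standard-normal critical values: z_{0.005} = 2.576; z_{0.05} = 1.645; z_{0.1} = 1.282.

n = 33 per group

For two independent groups with equal n: n = 2·((z_{α/2} + z_β) / d)².
z_{α/2} + z_β = 1.645 + 1.282 = 2.927.
n = 2 × (2.927 / 0.73)² = 2 × 4.010² = 2 × 16.08 = 32.2.
Round up to the next whole participant.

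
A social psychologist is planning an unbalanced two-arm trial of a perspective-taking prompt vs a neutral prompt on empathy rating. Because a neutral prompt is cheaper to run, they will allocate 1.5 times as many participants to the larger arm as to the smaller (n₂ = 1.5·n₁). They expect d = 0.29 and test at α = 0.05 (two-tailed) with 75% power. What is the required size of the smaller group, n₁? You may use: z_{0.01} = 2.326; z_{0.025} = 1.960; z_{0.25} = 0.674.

n₁ = 138

With allocation ratio k = n₂/n₁ = 1.5, Var(x̄₁−x̄₂) = σ²(1/n₁ + 1/(k·n₁)) = σ²·(k+1)/(k·n₁).
So n₁ = (1 + 1/k)·((z_{α/2} + z_β)/d)² = 1.667 × (2.634/0.29)².
n₁ = 1.667 × 82.50 = 137.5.
Round up: n₁ = 138, giving n₂ = 1.5 × 138 = 207.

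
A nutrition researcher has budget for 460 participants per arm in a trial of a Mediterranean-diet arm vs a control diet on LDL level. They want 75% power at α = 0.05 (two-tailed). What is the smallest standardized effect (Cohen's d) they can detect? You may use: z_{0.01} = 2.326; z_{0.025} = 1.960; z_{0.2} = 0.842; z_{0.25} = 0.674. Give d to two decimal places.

d_min ≈ 0.17

For two independent groups of n = 460 each: d_min = (z_{α/2} + z_β)·√(2/n).
z-sum = 1.960 + 0.674 = 2.634.
d_min = 2.634 × √(2/460) = 2.634 × 0.0659 = 0.174.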